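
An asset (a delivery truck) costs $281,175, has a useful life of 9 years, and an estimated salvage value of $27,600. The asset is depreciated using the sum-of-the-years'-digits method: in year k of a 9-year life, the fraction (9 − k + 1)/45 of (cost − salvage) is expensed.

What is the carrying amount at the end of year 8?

Depreciable base = $281,175 − $27,600 = $253,575.
Sum of the years' digits = 9+8+7+6+5+4+3+2+1 = 45.
Year 1: $253,575 × 9/45 = $50,715. Book value $230,460.
Year 2: $253,575 × 8/45 = $45,080. Book value $185,380.
Year 3: $253,575 × 7/45 = $39,445. Book value $145,935.
Year 4: $253,575 × 6/45 = $33,810. Book value $112,125.
Year 5: $253,575 × 5/45 = $28,175. Book value $83,950.
Year 6: $253,575 × 4/45 = $22,540. Book value $61,410.
Year 7: $253,575 × 3/45 = $16,905. Book value $44,505.
Year 8: $253,575 × 2/45 = $11,270. Book value $33,235.

$33,235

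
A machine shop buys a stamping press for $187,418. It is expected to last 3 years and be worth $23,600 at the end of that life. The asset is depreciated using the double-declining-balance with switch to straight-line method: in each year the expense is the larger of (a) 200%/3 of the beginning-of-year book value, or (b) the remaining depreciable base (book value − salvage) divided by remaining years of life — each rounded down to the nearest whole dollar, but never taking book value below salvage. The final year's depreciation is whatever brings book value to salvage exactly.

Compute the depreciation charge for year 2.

$38,873

Depreciable base = $187,418 − $23,600 = $163,818.
Year 1: DB = ⌊$187,418 × 200%/3⌋ = $124,945; SL = ⌊$163,818/3⌋ = $54,606 → take DB $124,945. Book value $62,473.
Year 2: DB = ⌊$62,473 × 200%/3⌋ = $41,648; SL = ⌊$38,873/2⌋ = $19,436 → take DB $41,648, capped at $38,873. Book value $23,600.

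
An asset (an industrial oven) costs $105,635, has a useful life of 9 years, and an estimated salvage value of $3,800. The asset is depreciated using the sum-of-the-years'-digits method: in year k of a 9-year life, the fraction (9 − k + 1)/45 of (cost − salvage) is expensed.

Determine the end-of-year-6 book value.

$17,378

Depreciable base = $105,635 − $3,800 = $101,835.
Sum of the years' digits = 9+8+7+6+5+4+3+2+1 = 45.
Year 1: $101,835 × 9/45 = $20,367. Book value $85,268.
Year 2: $101,835 × 8/45 = $18,104. Book value $67,164.
Year 3: $101,835 × 7/45 = $15,841. Book value $51,323.
Year 4: $101,835 × 6/45 = $13,578. Book value $37,745.
Year 5: $101,835 × 5/45 = $11,315. Book value $26,430.
Year 6: $101,835 × 4/45 = $9,052. Book value $17,378.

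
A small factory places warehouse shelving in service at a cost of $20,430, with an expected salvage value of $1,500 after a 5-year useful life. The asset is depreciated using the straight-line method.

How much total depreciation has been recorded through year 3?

Depreciable base = $20,430 − $1,500 = $18,930.
Annual expense = $18,930 / 5 = $3,786.
End of year 1: book value $16,644.
End of year 2: book value $12,858.
End of year 3: book value $9,072.
Accumulated through year 3 = $20,430 − $9,072 = $11,358.

$11,358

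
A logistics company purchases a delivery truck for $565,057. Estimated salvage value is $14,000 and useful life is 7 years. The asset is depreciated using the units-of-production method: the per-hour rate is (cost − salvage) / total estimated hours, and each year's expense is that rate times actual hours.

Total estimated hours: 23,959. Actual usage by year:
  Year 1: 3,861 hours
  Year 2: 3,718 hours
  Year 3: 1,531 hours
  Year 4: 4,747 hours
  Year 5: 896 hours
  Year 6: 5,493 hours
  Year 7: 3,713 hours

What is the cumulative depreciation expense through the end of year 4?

$318,711

Depreciable base = $565,057 − $14,000 = $551,057.
Rate = $551,057 / 23,959 hours = $23 per hour.
Year 1: 3,861 × $23 = $88,803. Book value $476,254.
Year 2: 3,718 × $23 = $85,514. Book value $390,740.
Year 3: 1,531 × $23 = $35,213. Book value $355,527.
Year 4: 4,747 × $23 = $109,181. Book value $246,346.
Accumulated through year 4 = $565,057 − $246,346 = $318,711.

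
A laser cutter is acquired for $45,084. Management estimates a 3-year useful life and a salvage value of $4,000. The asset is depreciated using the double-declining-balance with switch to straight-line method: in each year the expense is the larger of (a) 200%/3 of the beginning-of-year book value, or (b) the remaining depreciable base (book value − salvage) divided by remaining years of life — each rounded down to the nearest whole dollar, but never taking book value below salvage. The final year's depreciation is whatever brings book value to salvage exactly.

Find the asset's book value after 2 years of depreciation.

Depreciable base = $45,084 − $4,000 = $41,084.
Year 1: DB = ⌊$45,084 × 200%/3⌋ = $30,056; SL = ⌊$41,084/3⌋ = $13,694 → take DB $30,056. Book value $15,028.
Year 2: DB = ⌊$15,028 × 200%/3⌋ = $10,018; SL = ⌊$11,028/2⌋ = $5,514 → take DB $10,018. Book value $5,010.

$5,010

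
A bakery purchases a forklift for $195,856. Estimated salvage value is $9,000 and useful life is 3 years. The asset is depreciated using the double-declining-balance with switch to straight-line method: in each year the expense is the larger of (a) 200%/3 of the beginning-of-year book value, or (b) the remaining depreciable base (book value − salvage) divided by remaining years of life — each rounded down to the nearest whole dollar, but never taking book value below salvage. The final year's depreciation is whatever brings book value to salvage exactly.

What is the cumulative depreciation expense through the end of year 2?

Depreciable base = $195,856 − $9,000 = $186,856.
Year 1: DB = ⌊$195,856 × 200%/3⌋ = $130,570; SL = ⌊$186,856/3⌋ = $62,285 → take DB $130,570. Book value $65,286.
Year 2: DB = ⌊$65,286 × 200%/3⌋ = $43,524; SL = ⌊$56,286/2⌋ = $28,143 → take DB $43,524. Book value $21,762.
Accumulated through year 2 = $195,856 − $21,762 = $174,094.

$174,094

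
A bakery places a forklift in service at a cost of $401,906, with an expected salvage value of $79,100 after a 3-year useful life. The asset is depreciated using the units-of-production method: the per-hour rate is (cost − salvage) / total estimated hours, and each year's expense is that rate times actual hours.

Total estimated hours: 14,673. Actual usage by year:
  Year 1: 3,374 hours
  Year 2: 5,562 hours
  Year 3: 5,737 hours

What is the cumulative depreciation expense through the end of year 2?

Depreciable base = $401,906 − $79,100 = $322,806.
Rate = $322,806 / 14,673 hours = $22 per hour.
Year 1: 3,374 × $22 = $74,228. Book value $327,678.
Year 2: 5,562 × $22 = $122,364. Book value $205,314.
Accumulated through year 2 = $401,906 − $205,314 = $196,592.

$196,592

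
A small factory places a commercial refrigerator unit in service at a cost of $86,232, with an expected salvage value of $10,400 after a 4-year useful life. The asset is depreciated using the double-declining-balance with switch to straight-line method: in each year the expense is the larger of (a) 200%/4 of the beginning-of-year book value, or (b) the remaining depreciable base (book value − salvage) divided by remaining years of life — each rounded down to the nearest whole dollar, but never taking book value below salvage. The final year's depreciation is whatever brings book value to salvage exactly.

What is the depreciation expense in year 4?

$379

Depreciable base = $86,232 − $10,400 = $75,832.
Year 1: DB = ⌊$86,232 × 200%/4⌋ = $43,116; SL = ⌊$75,832/4⌋ = $18,958 → take DB $43,116. Book value $43,116.
Year 2: DB = ⌊$43,116 × 200%/4⌋ = $21,558; SL = ⌊$32,716/3⌋ = $10,905 → take DB $21,558. Book value $21,558.
Year 3: DB = ⌊$21,558 × 200%/4⌋ = $10,779; SL = ⌊$11,158/2⌋ = $5,579 → take DB $10,779. Book value $10,779.
Year 4 (final): $10,779 − $10,400 = $379. Book value $10,400.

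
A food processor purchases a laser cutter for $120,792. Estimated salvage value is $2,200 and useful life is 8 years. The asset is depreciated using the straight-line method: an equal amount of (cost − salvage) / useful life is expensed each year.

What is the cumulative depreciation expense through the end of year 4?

Depreciable base = $120,792 − $2,200 = $118,592.
Annual expense = $118,592 / 8 = $14,824.
End of year 1: book value $105,968.
End of year 2: book value $91,144.
End of year 3: book value $76,320.
End of year 4: book value $61,496.
Accumulated through year 4 = $120,792 − $61,496 = $59,296.

$59,296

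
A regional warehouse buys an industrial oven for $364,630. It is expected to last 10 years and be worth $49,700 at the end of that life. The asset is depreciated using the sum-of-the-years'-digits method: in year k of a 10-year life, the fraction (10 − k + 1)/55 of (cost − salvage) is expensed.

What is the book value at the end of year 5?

$135,590

Depreciable base = $364,630 − $49,700 = $314,930.
Sum of the years' digits = 10+9+8+7+6+5+4+3+2+1 = 55.
Year 1: $314,930 × 10/55 = $57,260. Book value $307,370.
Year 2: $314,930 × 9/55 = $51,534. Book value $255,836.
Year 3: $314,930 × 8/55 = $45,808. Book value $210,028.
Year 4: $314,930 × 7/55 = $40,082. Book value $169,946.
Year 5: $314,930 × 6/55 = $34,356. Book value $135,590.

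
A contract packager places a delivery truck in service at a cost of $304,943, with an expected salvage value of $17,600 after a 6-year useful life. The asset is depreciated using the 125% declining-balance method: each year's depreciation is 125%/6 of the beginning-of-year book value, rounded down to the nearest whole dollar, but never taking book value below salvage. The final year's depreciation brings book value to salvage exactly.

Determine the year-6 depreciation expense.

$77,229

Depreciable base = $304,943 − $17,600 = $287,343.
Year 1: ⌊$304,943 × 125%/6⌋ = $63,529. Book value $241,414.
Year 2: ⌊$241,414 × 125%/6⌋ = $50,294. Book value $191,120.
Year 3: ⌊$191,120 × 125%/6⌋ = $39,816. Book value $151,304.
Year 4: ⌊$151,304 × 125%/6⌋ = $31,521. Book value $119,783.
Year 5: ⌊$119,783 × 125%/6⌋ = $24,954. Book value $94,829.
Year 6 (final): $94,829 − $17,600 = $77,229. Book value $17,600.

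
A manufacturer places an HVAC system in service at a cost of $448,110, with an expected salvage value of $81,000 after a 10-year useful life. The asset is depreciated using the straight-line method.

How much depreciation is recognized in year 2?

Depreciable base = $448,110 − $81,000 = $367,110.
Annual expense = $367,110 / 10 = $36,711.

$36,711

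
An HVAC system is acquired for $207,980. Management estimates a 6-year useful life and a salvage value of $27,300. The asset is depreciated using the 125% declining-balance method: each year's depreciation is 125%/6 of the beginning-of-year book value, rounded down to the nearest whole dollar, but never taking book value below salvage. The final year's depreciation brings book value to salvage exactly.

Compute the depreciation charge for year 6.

Depreciable base = $207,980 − $27,300 = $180,680.
Year 1: ⌊$207,980 × 125%/6⌋ = $43,329. Book value $164,651.
Year 2: ⌊$164,651 × 125%/6⌋ = $34,302. Book value $130,349.
Year 3: ⌊$130,349 × 125%/6⌋ = $27,156. Book value $103,193.
Year 4: ⌊$103,193 × 125%/6⌋ = $21,498. Book value $81,695.
Year 5: ⌊$81,695 × 125%/6⌋ = $17,019. Book value $64,676.
Year 6 (final): $64,676 − $27,300 = $37,376. Book value $27,300.

$37,376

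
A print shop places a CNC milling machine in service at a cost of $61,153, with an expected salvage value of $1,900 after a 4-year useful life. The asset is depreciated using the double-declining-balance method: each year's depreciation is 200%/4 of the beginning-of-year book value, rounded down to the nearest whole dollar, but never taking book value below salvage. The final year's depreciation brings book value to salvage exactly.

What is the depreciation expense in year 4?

$5,745

Depreciable base = $61,153 − $1,900 = $59,253.
Year 1: ⌊$61,153 × 200%/4⌋ = $30,576. Book value $30,577.
Year 2: ⌊$30,577 × 200%/4⌋ = $15,288. Book value $15,289.
Year 3: ⌊$15,289 × 200%/4⌋ = $7,644. Book value $7,645.
Year 4 (final): $7,645 − $1,900 = $5,745. Book value $1,900.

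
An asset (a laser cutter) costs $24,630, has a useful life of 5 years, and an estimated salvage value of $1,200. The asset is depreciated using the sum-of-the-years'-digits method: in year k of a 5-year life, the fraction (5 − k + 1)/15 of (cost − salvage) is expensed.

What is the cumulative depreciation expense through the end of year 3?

$18,744

Depreciable base = $24,630 − $1,200 = $23,430.
Sum of the years' digits = 5+4+3+2+1 = 15.
Year 1: $23,430 × 5/15 = $7,810. Book value $16,820.
Year 2: $23,430 × 4/15 = $6,248. Book value $10,572.
Year 3: $23,430 × 3/15 = $4,686. Book value $5,886.
Accumulated through year 3 = $24,630 − $5,886 = $18,744.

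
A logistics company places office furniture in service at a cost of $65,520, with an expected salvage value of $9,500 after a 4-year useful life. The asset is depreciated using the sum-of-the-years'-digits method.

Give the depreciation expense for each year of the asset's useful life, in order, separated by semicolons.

Depreciable base = $65,520 − $9,500 = $56,020.
Sum of the years' digits = 4+3+2+1 = 10.
Year 1: $56,020 × 4/10 = $22,408. Book value $43,112.
Year 2: $56,020 × 3/10 = $16,806. Book value $26,306.
Year 3: $56,020 × 2/10 = $11,204. Book value $15,102.
Year 4: $56,020 × 1/10 = $5,602. Book value $9,500.

$22,408; $16,806; $11,204; $5,602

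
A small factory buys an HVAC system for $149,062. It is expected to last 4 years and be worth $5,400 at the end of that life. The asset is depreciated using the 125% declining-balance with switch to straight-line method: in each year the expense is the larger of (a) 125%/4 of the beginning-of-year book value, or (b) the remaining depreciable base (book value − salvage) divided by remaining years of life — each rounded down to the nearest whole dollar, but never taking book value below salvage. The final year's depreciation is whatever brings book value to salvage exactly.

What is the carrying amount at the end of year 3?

$37,761

Depreciable base = $149,062 − $5,400 = $143,662.
Year 1: DB = ⌊$149,062 × 125%/4⌋ = $46,581; SL = ⌊$143,662/4⌋ = $35,915 → take DB $46,581. Book value $102,481.
Year 2: DB = ⌊$102,481 × 125%/4⌋ = $32,025; SL = ⌊$97,081/3⌋ = $32,360 → take SL $32,360. Book value $70,121.
Year 3: DB = ⌊$70,121 × 125%/4⌋ = $21,912; SL = ⌊$64,721/2⌋ = $32,360 → take SL $32,360. Book value $37,761.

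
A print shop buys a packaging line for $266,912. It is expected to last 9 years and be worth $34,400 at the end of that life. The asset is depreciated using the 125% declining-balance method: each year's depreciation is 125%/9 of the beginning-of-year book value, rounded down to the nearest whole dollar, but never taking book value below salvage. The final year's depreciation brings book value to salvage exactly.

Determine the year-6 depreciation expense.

$17,552

Depreciable base = $266,912 − $34,400 = $232,512.
Year 1: ⌊$266,912 × 125%/9⌋ = $37,071. Book value $229,841.
Year 2: ⌊$229,841 × 125%/9⌋ = $31,922. Book value $197,919.
Year 3: ⌊$197,919 × 125%/9⌋ = $27,488. Book value $170,431.
Year 4: ⌊$170,431 × 125%/9⌋ = $23,670. Book value $146,761.
Year 5: ⌊$146,761 × 125%/9⌋ = $20,383. Book value $126,378.
Year 6: ⌊$126,378 × 125%/9⌋ = $17,552. Book value $108,826.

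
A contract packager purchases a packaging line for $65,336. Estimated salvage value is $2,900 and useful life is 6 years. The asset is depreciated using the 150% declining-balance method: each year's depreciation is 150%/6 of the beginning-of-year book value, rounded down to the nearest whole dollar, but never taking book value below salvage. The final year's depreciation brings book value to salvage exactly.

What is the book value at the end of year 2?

$36,752

Depreciable base = $65,336 − $2,900 = $62,436.
Year 1: ⌊$65,336 × 150%/6⌋ = $16,334. Book value $49,002.
Year 2: ⌊$49,002 × 150%/6⌋ = $12,250. Book value $36,752.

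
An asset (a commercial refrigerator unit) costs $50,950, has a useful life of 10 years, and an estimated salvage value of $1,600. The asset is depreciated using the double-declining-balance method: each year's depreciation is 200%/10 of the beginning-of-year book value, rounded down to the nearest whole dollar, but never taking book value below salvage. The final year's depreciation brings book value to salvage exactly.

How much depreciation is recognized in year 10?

$5,240

Depreciable base = $50,950 − $1,600 = $49,350.
Year 1: ⌊$50,950 × 200%/10⌋ = $10,190. Book value $40,760.
Year 2: ⌊$40,760 × 200%/10⌋ = $8,152. Book value $32,608.
Year 3: ⌊$32,608 × 200%/10⌋ = $6,521. Book value $26,087.
Year 4: ⌊$26,087 × 200%/10⌋ = $5,217. Book value $20,870.
Year 5: ⌊$20,870 × 200%/10⌋ = $4,174. Book value $16,696.
Year 6: ⌊$16,696 × 200%/10⌋ = $3,339. Book value $13,357.
Year 7: ⌊$13,357 × 200%/10⌋ = $2,671. Book value $10,686.
Year 8: ⌊$10,686 × 200%/10⌋ = $2,137. Book value $8,549.
Year 9: ⌊$8,549 × 200%/10⌋ = $1,709. Book value $6,840.
Year 10 (final): $6,840 − $1,600 = $5,240. Book value $1,600.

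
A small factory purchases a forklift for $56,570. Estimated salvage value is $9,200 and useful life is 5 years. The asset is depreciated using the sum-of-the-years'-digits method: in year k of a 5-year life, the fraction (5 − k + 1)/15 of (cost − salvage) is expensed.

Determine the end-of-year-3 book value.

Depreciable base = $56,570 − $9,200 = $47,370.
Sum of the years' digits = 5+4+3+2+1 = 15.
Year 1: $47,370 × 5/15 = $15,790. Book value $40,780.
Year 2: $47,370 × 4/15 = $12,632. Book value $28,148.
Year 3: $47,370 × 3/15 = $9,474. Book value $18,674.

$18,674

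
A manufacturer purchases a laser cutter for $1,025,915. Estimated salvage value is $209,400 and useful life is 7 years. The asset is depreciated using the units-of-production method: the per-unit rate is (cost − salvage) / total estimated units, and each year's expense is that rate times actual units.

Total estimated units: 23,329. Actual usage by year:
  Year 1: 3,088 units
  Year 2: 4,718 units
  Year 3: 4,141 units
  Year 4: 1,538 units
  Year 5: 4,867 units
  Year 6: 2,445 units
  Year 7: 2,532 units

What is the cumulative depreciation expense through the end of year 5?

Depreciable base = $1,025,915 − $209,400 = $816,515.
Rate = $816,515 / 23,329 units = $35 per unit.
Year 1: 3,088 × $35 = $108,080. Book value $917,835.
Year 2: 4,718 × $35 = $165,130. Book value $752,705.
Year 3: 4,141 × $35 = $144,935. Book value $607,770.
Year 4: 1,538 × $35 = $53,830. Book value $553,940.
Year 5: 4,867 × $35 = $170,345. Book value $383,595.
Accumulated through year 5 = $1,025,915 − $383,595 = $642,320.

$642,320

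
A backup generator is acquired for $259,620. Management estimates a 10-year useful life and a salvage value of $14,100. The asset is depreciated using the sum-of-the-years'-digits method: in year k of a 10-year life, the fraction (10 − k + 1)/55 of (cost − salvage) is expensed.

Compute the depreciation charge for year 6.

$22,320

Depreciable base = $259,620 − $14,100 = $245,520.
Sum of the years' digits = 10+9+8+7+6+5+4+3+2+1 = 55.
Year 1: $245,520 × 10/55 = $44,640. Book value $214,980.
Year 2: $245,520 × 9/55 = $40,176. Book value $174,804.
Year 3: $245,520 × 8/55 = $35,712. Book value $139,092.
Year 4: $245,520 × 7/55 = $31,248. Book value $107,844.
Year 5: $245,520 × 6/55 = $26,784. Book value $81,060.
Year 6: $245,520 × 5/55 = $22,320. Book value $58,740.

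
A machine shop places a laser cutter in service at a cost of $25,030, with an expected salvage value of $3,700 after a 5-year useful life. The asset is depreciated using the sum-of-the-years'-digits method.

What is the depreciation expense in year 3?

$4,266

Depreciable base = $25,030 − $3,700 = $21,330.
Sum of the years' digits = 5+4+3+2+1 = 15.
Year 1: $21,330 × 5/15 = $7,110. Book value $17,920.
Year 2: $21,330 × 4/15 = $5,688. Book value $12,232.
Year 3: $21,330 × 3/15 = $4,266. Book value $7,966.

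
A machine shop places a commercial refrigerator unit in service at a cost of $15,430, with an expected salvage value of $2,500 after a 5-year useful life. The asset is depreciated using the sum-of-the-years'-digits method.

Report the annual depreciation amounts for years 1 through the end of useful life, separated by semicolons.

Depreciable base = $15,430 − $2,500 = $12,930.
Sum of the years' digits = 5+4+3+2+1 = 15.
Year 1: $12,930 × 5/15 = $4,310. Book value $11,120.
Year 2: $12,930 × 4/15 = $3,448. Book value $7,672.
Year 3: $12,930 × 3/15 = $2,586. Book value $5,086.
Year 4: $12,930 × 2/15 = $1,724. Book value $3,362.
Year 5: $12,930 × 1/15 = $862. Book value $2,500.

$4,310; $3,448; $2,586; $1,724; $862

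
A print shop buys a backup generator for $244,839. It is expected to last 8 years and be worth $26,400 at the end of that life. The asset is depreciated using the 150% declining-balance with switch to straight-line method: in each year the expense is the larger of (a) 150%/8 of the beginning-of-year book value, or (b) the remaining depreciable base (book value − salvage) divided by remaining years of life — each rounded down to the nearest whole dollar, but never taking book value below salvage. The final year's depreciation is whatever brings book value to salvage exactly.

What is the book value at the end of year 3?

$131,327

Depreciable base = $244,839 − $26,400 = $218,439.
Year 1: DB = ⌊$244,839 × 150%/8⌋ = $45,907; SL = ⌊$218,439/8⌋ = $27,304 → take DB $45,907. Book value $198,932.
Year 2: DB = ⌊$198,932 × 150%/8⌋ = $37,299; SL = ⌊$172,532/7⌋ = $24,647 → take DB $37,299. Book value $161,633.
Year 3: DB = ⌊$161,633 × 150%/8⌋ = $30,306; SL = ⌊$135,233/6⌋ = $22,538 → take DB $30,306. Book value $131,327.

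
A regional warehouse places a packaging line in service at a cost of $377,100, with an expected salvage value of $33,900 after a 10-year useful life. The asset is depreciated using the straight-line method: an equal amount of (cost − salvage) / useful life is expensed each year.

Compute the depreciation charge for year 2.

Depreciable base = $377,100 − $33,900 = $343,200.
Annual expense = $343,200 / 10 = $34,320.

$34,320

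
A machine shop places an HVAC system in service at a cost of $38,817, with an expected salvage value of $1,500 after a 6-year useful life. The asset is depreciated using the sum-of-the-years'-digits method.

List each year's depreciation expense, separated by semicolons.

Depreciable base = $38,817 − $1,500 = $37,317.
Sum of the years' digits = 6+5+4+3+2+1 = 21.
Year 1: $37,317 × 6/21 = $10,662. Book value $28,155.
Year 2: $37,317 × 5/21 = $8,885. Book value $19,270.
Year 3: $37,317 × 4/21 = $7,108. Book value $12,162.
Year 4: $37,317 × 3/21 = $5,331. Book value $6,831.
Year 5: $37,317 × 2/21 = $3,554. Book value $3,277.
Year 6: $37,317 × 1/21 = $1,777. Book value $1,500.

$10,662; $8,885; $7,108; $5,331; $3,554; $1,777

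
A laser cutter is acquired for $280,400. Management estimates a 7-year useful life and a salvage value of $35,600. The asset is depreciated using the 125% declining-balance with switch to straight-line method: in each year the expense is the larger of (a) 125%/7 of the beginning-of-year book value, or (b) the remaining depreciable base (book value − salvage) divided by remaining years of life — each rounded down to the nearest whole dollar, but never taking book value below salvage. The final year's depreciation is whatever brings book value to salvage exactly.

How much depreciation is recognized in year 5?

Depreciable base = $280,400 − $35,600 = $244,800.
Year 1: DB = ⌊$280,400 × 125%/7⌋ = $50,071; SL = ⌊$244,800/7⌋ = $34,971 → take DB $50,071. Book value $230,329.
Year 2: DB = ⌊$230,329 × 125%/7⌋ = $41,130; SL = ⌊$194,729/6⌋ = $32,454 → take DB $41,130. Book value $189,199.
Year 3: DB = ⌊$189,199 × 125%/7⌋ = $33,785; SL = ⌊$153,599/5⌋ = $30,719 → take DB $33,785. Book value $155,414.
Year 4: DB = ⌊$155,414 × 125%/7⌋ = $27,752; SL = ⌊$119,814/4⌋ = $29,953 → take SL $29,953. Book value $125,461.
Year 5: DB = ⌊$125,461 × 125%/7⌋ = $22,403; SL = ⌊$89,861/3⌋ = $29,953 → take SL $29,953. Book value $95,508.

$29,953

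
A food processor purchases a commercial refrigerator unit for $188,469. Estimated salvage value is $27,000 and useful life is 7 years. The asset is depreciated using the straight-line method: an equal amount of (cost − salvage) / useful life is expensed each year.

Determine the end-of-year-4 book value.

Depreciable base = $188,469 − $27,000 = $161,469.
Annual expense = $161,469 / 7 = $23,067.
End of year 1: book value $165,402.
End of year 2: book value $142,335.
End of year 3: book value $119,268.
End of year 4: book value $96,201.

$96,201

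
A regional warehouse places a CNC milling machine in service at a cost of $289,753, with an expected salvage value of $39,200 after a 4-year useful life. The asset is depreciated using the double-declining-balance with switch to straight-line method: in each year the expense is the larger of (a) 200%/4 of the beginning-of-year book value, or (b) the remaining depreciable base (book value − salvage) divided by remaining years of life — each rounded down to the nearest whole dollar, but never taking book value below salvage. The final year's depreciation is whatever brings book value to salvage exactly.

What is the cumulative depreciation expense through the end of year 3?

$250,553

Depreciable base = $289,753 − $39,200 = $250,553.
Year 1: DB = ⌊$289,753 × 200%/4⌋ = $144,876; SL = ⌊$250,553/4⌋ = $62,638 → take DB $144,876. Book value $144,877.
Year 2: DB = ⌊$144,877 × 200%/4⌋ = $72,438; SL = ⌊$105,677/3⌋ = $35,225 → take DB $72,438. Book value $72,439.
Year 3: DB = ⌊$72,439 × 200%/4⌋ = $36,219; SL = ⌊$33,239/2⌋ = $16,619 → take DB $36,219, capped at $33,239. Book value $39,200.
Accumulated through year 3 = $289,753 − $39,200 = $250,553.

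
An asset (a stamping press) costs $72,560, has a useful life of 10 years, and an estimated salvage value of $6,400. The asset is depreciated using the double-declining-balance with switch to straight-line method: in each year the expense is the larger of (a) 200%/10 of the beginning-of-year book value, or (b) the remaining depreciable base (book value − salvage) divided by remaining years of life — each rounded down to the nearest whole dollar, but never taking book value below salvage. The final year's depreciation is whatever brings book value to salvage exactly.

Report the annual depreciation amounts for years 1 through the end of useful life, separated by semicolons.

$14,512; $11,609; $9,287; $7,430; $5,944; $4,755; $3,804; $3,043; $2,888; $2,888

Depreciable base = $72,560 − $6,400 = $66,160.
Year 1: DB = ⌊$72,560 × 200%/10⌋ = $14,512; SL = ⌊$66,160/10⌋ = $6,616 → take DB $14,512. Book value $58,048.
Year 2: DB = ⌊$58,048 × 200%/10⌋ = $11,609; SL = ⌊$51,648/9⌋ = $5,738 → take DB $11,609. Book value $46,439.
Year 3: DB = ⌊$46,439 × 200%/10⌋ = $9,287; SL = ⌊$40,039/8⌋ = $5,004 → take DB $9,287. Book value $37,152.
Year 4: DB = ⌊$37,152 × 200%/10⌋ = $7,430; SL = ⌊$30,752/7⌋ = $4,393 → take DB $7,430. Book value $29,722.
Year 5: DB = ⌊$29,722 × 200%/10⌋ = $5,944; SL = ⌊$23,322/6⌋ = $3,887 → take DB $5,944. Book value $23,778.
Year 6: DB = ⌊$23,778 × 200%/10⌋ = $4,755; SL = ⌊$17,378/5⌋ = $3,475 → take DB $4,755. Book value $19,023.
Year 7: DB = ⌊$19,023 × 200%/10⌋ = $3,804; SL = ⌊$12,623/4⌋ = $3,155 → take DB $3,804. Book value $15,219.
Year 8: DB = ⌊$15,219 × 200%/10⌋ = $3,043; SL = ⌊$8,819/3⌋ = $2,939 → take DB $3,043. Book value $12,176.
Year 9: DB = ⌊$12,176 × 200%/10⌋ = $2,435; SL = ⌊$5,776/2⌋ = $2,888 → take SL $2,888. Book value $9,288.
Year 10 (final): $9,288 − $6,400 = $2,888. Book value $6,400.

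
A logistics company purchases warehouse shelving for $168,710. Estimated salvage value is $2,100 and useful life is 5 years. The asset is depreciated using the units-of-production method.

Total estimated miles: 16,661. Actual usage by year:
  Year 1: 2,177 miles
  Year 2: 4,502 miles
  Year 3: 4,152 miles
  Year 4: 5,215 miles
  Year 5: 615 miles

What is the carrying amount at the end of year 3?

$60,400

Depreciable base = $168,710 − $2,100 = $166,610.
Rate = $166,610 / 16,661 miles = $10 per mile.
Year 1: 2,177 × $10 = $21,770. Book value $146,940.
Year 2: 4,502 × $10 = $45,020. Book value $101,920.
Year 3: 4,152 × $10 = $41,520. Book value $60,400.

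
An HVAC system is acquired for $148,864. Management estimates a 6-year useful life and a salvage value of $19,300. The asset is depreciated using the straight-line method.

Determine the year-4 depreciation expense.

Depreciable base = $148,864 − $19,300 = $129,564.
Annual expense = $129,564 / 6 = $21,594.

$21,594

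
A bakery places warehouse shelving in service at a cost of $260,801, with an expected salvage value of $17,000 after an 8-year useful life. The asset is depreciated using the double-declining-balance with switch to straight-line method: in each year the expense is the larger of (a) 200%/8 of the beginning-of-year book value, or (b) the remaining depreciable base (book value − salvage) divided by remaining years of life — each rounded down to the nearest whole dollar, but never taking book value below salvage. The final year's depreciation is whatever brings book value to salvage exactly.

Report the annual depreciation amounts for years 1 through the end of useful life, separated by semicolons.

$65,200; $48,900; $36,675; $27,506; $20,630; $15,472; $14,709; $14,709

Depreciable base = $260,801 − $17,000 = $243,801.
Year 1: DB = ⌊$260,801 × 200%/8⌋ = $65,200; SL = ⌊$243,801/8⌋ = $30,475 → take DB $65,200. Book value $195,601.
Year 2: DB = ⌊$195,601 × 200%/8⌋ = $48,900; SL = ⌊$178,601/7⌋ = $25,514 → take DB $48,900. Book value $146,701.
Year 3: DB = ⌊$146,701 × 200%/8⌋ = $36,675; SL = ⌊$129,701/6⌋ = $21,616 → take DB $36,675. Book value $110,026.
Year 4: DB = ⌊$110,026 × 200%/8⌋ = $27,506; SL = ⌊$93,026/5⌋ = $18,605 → take DB $27,506. Book value $82,520.
Year 5: DB = ⌊$82,520 × 200%/8⌋ = $20,630; SL = ⌊$65,520/4⌋ = $16,380 → take DB $20,630. Book value $61,890.
Year 6: DB = ⌊$61,890 × 200%/8⌋ = $15,472; SL = ⌊$44,890/3⌋ = $14,963 → take DB $15,472. Book value $46,418.
Year 7: DB = ⌊$46,418 × 200%/8⌋ = $11,604; SL = ⌊$29,418/2⌋ = $14,709 → take SL $14,709. Book value $31,709.
Year 8 (final): $31,709 − $17,000 = $14,709. Book value $17,000.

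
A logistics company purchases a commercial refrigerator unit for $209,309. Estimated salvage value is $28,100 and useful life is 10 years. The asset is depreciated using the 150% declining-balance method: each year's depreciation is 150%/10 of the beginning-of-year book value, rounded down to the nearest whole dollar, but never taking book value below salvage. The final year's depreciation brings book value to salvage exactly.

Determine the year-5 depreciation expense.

$16,389

Depreciable base = $209,309 − $28,100 = $181,209.
Year 1: ⌊$209,309 × 150%/10⌋ = $31,396. Book value $177,913.
Year 2: ⌊$177,913 × 150%/10⌋ = $26,686. Book value $151,227.
Year 3: ⌊$151,227 × 150%/10⌋ = $22,684. Book value $128,543.
Year 4: ⌊$128,543 × 150%/10⌋ = $19,281. Book value $109,262.
Year 5: ⌊$109,262 × 150%/10⌋ = $16,389. Book value $92,873.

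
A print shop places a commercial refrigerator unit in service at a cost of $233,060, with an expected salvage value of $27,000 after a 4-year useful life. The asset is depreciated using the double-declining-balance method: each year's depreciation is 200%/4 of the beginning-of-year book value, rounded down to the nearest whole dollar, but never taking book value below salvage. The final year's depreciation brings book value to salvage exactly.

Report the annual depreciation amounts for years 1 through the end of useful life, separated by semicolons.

$116,530; $58,265; $29,132; $2,133

Depreciable base = $233,060 − $27,000 = $206,060.
Year 1: ⌊$233,060 × 200%/4⌋ = $116,530. Book value $116,530.
Year 2: ⌊$116,530 × 200%/4⌋ = $58,265. Book value $58,265.
Year 3: ⌊$58,265 × 200%/4⌋ = $29,132. Book value $29,133.
Year 4 (final): $29,133 − $27,000 = $2,133. Book value $27,000.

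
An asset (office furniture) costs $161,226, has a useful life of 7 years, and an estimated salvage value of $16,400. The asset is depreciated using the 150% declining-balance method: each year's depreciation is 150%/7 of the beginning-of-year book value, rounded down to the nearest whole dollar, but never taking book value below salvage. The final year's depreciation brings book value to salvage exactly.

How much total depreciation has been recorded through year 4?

$99,779

Depreciable base = $161,226 − $16,400 = $144,826.
Year 1: ⌊$161,226 × 150%/7⌋ = $34,548. Book value $126,678.
Year 2: ⌊$126,678 × 150%/7⌋ = $27,145. Book value $99,533.
Year 3: ⌊$99,533 × 150%/7⌋ = $21,328. Book value $78,205.
Year 4: ⌊$78,205 × 150%/7⌋ = $16,758. Book value $61,447.
Accumulated through year 4 = $161,226 − $61,447 = $99,779.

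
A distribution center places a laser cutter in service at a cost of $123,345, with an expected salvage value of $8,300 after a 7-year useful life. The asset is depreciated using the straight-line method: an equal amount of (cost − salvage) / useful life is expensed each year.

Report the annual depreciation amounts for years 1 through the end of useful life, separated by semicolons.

Depreciable base = $123,345 − $8,300 = $115,045.
Annual expense = $115,045 / 7 = $16,435.
End of year 1: book value $106,910.
End of year 2: book value $90,475.
End of year 3: book value $74,040.
End of year 4: book value $57,605.
End of year 5: book value $41,170.
End of year 6: book value $24,735.
End of year 7: book value $8,300.

$16,435; $16,435; $16,435; $16,435; $16,435; $16,435; $16,435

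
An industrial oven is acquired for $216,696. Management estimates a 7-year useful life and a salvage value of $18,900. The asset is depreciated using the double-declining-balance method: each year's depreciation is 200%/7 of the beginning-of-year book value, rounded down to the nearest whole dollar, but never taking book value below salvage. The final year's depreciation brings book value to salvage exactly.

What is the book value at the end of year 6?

Depreciable base = $216,696 − $18,900 = $197,796.
Year 1: ⌊$216,696 × 200%/7⌋ = $61,913. Book value $154,783.
Year 2: ⌊$154,783 × 200%/7⌋ = $44,223. Book value $110,560.
Year 3: ⌊$110,560 × 200%/7⌋ = $31,588. Book value $78,972.
Year 4: ⌊$78,972 × 200%/7⌋ = $22,563. Book value $56,409.
Year 5: ⌊$56,409 × 200%/7⌋ = $16,116. Book value $40,293.
Year 6: ⌊$40,293 × 200%/7⌋ = $11,512. Book value $28,781.

$28,781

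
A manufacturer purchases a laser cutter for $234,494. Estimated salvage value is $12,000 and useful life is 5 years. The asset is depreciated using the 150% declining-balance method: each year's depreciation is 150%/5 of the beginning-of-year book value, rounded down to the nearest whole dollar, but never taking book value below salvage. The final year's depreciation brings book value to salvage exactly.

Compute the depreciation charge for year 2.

Depreciable base = $234,494 − $12,000 = $222,494.
Year 1: ⌊$234,494 × 150%/5⌋ = $70,348. Book value $164,146.
Year 2: ⌊$164,146 × 150%/5⌋ = $49,243. Book value $114,903.

$49,243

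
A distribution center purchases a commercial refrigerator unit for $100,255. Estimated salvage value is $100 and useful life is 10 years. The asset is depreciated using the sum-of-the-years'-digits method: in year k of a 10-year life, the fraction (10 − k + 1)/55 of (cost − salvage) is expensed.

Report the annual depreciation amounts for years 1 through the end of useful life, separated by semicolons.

$18,210; $16,389; $14,568; $12,747; $10,926; $9,105; $7,284; $5,463; $3,642; $1,821

Depreciable base = $100,255 − $100 = $100,155.
Sum of the years' digits = 10+9+8+7+6+5+4+3+2+1 = 55.
Year 1: $100,155 × 10/55 = $18,210. Book value $82,045.
Year 2: $100,155 × 9/55 = $16,389. Book value $65,656.
Year 3: $100,155 × 8/55 = $14,568. Book value $51,088.
Year 4: $100,155 × 7/55 = $12,747. Book value $38,341.
Year 5: $100,155 × 6/55 = $10,926. Book value $27,415.
Year 6: $100,155 × 5/55 = $9,105. Book value $18,310.
Year 7: $100,155 × 4/55 = $7,284. Book value $11,026.
Year 8: $100,155 × 3/55 = $5,463. Book value $5,563.
Year 9: $100,155 × 2/55 = $3,642. Book value $1,921.
Year 10: $100,155 × 1/55 = $1,821. Book value $100.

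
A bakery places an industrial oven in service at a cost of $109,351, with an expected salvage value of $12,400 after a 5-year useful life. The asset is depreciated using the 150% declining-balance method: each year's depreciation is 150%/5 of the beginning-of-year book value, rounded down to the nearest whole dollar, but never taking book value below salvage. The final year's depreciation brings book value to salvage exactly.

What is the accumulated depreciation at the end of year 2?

$55,768

Depreciable base = $109,351 − $12,400 = $96,951.
Year 1: ⌊$109,351 × 150%/5⌋ = $32,805. Book value $76,546.
Year 2: ⌊$76,546 × 150%/5⌋ = $22,963. Book value $53,583.
Accumulated through year 2 = $109,351 − $53,583 = $55,768.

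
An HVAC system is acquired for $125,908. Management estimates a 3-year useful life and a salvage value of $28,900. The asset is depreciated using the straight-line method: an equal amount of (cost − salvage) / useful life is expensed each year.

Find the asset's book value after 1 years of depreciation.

Depreciable base = $125,908 − $28,900 = $97,008.
Annual expense = $97,008 / 3 = $32,336.
End of year 1: book value $93,572.

$93,572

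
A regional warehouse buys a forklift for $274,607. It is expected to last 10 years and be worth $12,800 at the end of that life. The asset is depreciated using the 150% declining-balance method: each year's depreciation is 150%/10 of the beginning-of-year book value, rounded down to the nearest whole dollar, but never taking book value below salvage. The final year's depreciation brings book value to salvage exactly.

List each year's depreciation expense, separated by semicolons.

$41,191; $35,012; $29,760; $25,296; $21,502; $18,276; $15,535; $13,205; $11,224; $50,806

Depreciable base = $274,607 − $12,800 = $261,807.
Year 1: ⌊$274,607 × 150%/10⌋ = $41,191. Book value $233,416.
Year 2: ⌊$233,416 × 150%/10⌋ = $35,012. Book value $198,404.
Year 3: ⌊$198,404 × 150%/10⌋ = $29,760. Book value $168,644.
Year 4: ⌊$168,644 × 150%/10⌋ = $25,296. Book value $143,348.
Year 5: ⌊$143,348 × 150%/10⌋ = $21,502. Book value $121,846.
Year 6: ⌊$121,846 × 150%/10⌋ = $18,276. Book value $103,570.
Year 7: ⌊$103,570 × 150%/10⌋ = $15,535. Book value $88,035.
Year 8: ⌊$88,035 × 150%/10⌋ = $13,205. Book value $74,830.
Year 9: ⌊$74,830 × 150%/10⌋ = $11,224. Book value $63,606.
Year 10 (final): $63,606 − $12,800 = $50,806. Book value $12,800.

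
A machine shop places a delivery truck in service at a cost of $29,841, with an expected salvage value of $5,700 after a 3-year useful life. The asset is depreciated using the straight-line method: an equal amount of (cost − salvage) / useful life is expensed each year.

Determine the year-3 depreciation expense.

$8,047

Depreciable base = $29,841 − $5,700 = $24,141.
Annual expense = $24,141 / 3 = $8,047.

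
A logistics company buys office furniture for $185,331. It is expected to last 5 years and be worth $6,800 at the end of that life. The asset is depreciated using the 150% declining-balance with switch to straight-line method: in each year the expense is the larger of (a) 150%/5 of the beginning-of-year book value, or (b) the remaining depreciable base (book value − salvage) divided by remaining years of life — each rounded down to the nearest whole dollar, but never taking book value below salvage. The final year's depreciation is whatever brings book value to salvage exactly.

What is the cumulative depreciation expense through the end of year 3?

Depreciable base = $185,331 − $6,800 = $178,531.
Year 1: DB = ⌊$185,331 × 150%/5⌋ = $55,599; SL = ⌊$178,531/5⌋ = $35,706 → take DB $55,599. Book value $129,732.
Year 2: DB = ⌊$129,732 × 150%/5⌋ = $38,919; SL = ⌊$122,932/4⌋ = $30,733 → take DB $38,919. Book value $90,813.
Year 3: DB = ⌊$90,813 × 150%/5⌋ = $27,243; SL = ⌊$84,013/3⌋ = $28,004 → take SL $28,004. Book value $62,809.
Accumulated through year 3 = $185,331 − $62,809 = $122,522.

$122,522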